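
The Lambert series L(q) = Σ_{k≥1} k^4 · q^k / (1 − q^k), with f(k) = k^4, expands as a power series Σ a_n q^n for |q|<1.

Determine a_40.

a_40 = 2734994

q^40  k|40↦f(k): 40:2560000 20:160000 10:10000 8:4096 5:625 4:256 2:16 1:1  a_40=2734994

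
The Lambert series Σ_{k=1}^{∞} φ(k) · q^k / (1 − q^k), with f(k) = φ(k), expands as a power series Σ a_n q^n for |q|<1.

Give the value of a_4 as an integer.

[q^4] φ(4)=2,φ(2)=1,φ(1)=1 ⇒ 4

a_4 = 4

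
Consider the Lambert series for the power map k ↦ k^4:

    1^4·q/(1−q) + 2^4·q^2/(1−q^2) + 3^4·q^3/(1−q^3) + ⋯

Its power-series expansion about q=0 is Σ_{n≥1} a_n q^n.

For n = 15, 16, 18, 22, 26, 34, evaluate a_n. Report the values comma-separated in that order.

d|15:{15,5,3,1}  Σf=50625+625+81+1=51332
q^16  k|16↦f(k): 1:1 2:16 4:256 8:4096 16:65536  a_16=69905
q^18  k|18↦f(k): 1:1 2:16 3:81 6:1296 9:6561 18:104976  a_18=112931
[q^22] f(22)=234256,f(11)=14641,f(2)=16,f(1)=1 ⇒ 248914
d|26:{26,13,2,1}  Σf=456976+28561+16+1=485554
d|34:{1,2,17,34}  Σf=1+16+83521+1336336=1419874

51332, 69905, 112931, 248914, 485554, 1419874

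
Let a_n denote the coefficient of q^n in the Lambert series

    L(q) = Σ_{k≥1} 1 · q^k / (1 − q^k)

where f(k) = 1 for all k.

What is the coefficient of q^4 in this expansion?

a_4 = 3

n=4: 1·4 2·2 4·1  f→[1+1+1]=3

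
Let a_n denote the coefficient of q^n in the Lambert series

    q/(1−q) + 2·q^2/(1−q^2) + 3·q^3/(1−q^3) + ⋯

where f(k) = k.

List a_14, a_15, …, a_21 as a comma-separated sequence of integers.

24, 24, 31, 18, 39, 20, 42, 32

q^14  k|14↦f(k): 14:14 7:7 2:2 1:1  a_14=24
d|15:{1,3,5,15}  Σf=1+3+5+15=24
[q^16] f(1)=1,f(2)=2,f(4)=4,f(8)=8,f(16)=16 ⇒ 31
q^17  k|17↦f(k): 17:17 1:1  a_17=18
d|18:{18,9,6,3,2,1}  Σf=18+9+6+3+2+1=39
[q^19] f(1)=1,f(19)=19 ⇒ 20
q^20  k|20↦f(k): 20:20 10:10 5:5 4:4 2:2 1:1  a_20=42
d|21:{21,7,3,1}  Σf=21+7+3+1=32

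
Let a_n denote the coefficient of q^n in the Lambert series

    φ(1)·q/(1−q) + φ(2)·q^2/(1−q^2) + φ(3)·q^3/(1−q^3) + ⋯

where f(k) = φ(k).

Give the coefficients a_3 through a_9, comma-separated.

d|3:{3,1}  Σφ=2+1=3
[q^4] φ(1)=1,φ(2)=1,φ(4)=2 ⇒ 4
[q^5] φ(1)=1,φ(5)=4 ⇒ 5
n=6: 6·1 3·2 2·3 1·6  φ→[2+2+1+1]=6
q^7  k|7↦φ(k): 1:1 7:6  a_7=7
d|8:{8,4,2,1}  Σφ=4+2+1+1=8
q^9  k|9↦φ(k): 9:6 3:2 1:1  a_9=9

3, 4, 5, 6, 7, 8, 9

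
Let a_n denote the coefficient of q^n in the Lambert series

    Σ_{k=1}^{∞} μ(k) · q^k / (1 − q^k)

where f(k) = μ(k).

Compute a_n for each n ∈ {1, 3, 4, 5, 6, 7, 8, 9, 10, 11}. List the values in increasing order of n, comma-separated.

1, 0, 0, 0, 0, 0, 0, 0, 0, 0

[q^1] μ(1)=1 ⇒ 1
q^3  k|3↦μ(k): 3:-1 1:1  a_3=0
n=4: 1·4 2·2 4·1  μ→[1+(-1)+0]=0
[q^5] μ(5)=-1,μ(1)=1 ⇒ 0
[q^6] μ(6)=1,μ(3)=-1,μ(2)=-1,μ(1)=1 ⇒ 0
d|7:{1,7}  Σμ=1+(-1)=0
n=8: 8·1 4·2 2·4 1·8  μ→[0+0+(-1)+1]=0
n=9: 9·1 3·3 1·9  μ→[0+(-1)+1]=0
[q^10] μ(10)=1,μ(5)=-1,μ(2)=-1,μ(1)=1 ⇒ 0
n=11: 11·1 1·11  μ→[(-1)+1]=0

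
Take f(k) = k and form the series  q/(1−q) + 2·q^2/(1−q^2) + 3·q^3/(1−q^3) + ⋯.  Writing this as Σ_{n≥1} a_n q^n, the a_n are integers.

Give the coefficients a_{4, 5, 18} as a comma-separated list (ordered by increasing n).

7, 6, 39

n=4: 1·4 2·2 4·1  f→[1+2+4]=7
n=5: 5·1 1·5  f→[5+1]=6
n=18: 18·1 9·2 6·3 3·6 2·9 1·18  f→[18+9+6+3+2+1]=39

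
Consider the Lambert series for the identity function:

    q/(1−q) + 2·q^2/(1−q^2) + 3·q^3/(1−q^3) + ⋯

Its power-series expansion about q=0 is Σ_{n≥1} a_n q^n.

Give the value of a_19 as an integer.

n=19: 19·1 1·19  f→[19+1]=20

a_19 = 20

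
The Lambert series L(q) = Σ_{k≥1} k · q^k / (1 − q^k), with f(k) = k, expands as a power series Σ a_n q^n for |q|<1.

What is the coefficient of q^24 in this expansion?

q^24  k|24↦f(k): 24:24 12:12 8:8 6:6 4:4 3:3 2:2 1:1  a_24=60

a_24 = 60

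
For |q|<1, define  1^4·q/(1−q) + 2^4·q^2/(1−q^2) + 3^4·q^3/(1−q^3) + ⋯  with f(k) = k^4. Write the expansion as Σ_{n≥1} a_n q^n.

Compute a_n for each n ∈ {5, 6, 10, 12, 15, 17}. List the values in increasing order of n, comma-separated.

626, 1394, 10642, 22386, 51332, 83522

n=5: 1·5 5·1  f→[1+625]=626
q^6  k|6↦f(k): 1:1 2:16 3:81 6:1296  a_6=1394
d|10:{1,2,5,10}  Σf=1+16+625+10000=10642
q^12  k|12↦f(k): 1:1 2:16 3:81 4:256 6:1296 12:20736  a_12=22386
[q^15] f(1)=1,f(3)=81,f(5)=625,f(15)=50625 ⇒ 51332
q^17  k|17↦f(k): 17:83521 1:1  a_17=83522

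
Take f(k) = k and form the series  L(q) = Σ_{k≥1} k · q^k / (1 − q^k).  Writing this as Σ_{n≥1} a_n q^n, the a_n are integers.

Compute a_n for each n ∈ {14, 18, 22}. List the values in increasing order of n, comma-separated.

24, 39, 36

[q^14] f(14)=14,f(7)=7,f(2)=2,f(1)=1 ⇒ 24
d|18:{1,2,3,6,9,18}  Σf=1+2+3+6+9+18=39
d|22:{22,11,2,1}  Σf=22+11+2+1=36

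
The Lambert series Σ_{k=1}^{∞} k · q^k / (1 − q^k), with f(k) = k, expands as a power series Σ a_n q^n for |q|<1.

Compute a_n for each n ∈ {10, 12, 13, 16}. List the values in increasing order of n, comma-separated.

18, 28, 14, 31

n=10: 1·10 2·5 5·2 10·1  f→[1+2+5+10]=18
q^12  k|12↦f(k): 12:12 6:6 4:4 3:3 2:2 1:1  a_12=28
q^13  k|13↦f(k): 13:13 1:1  a_13=14
[q^16] f(1)=1,f(2)=2,f(4)=4,f(8)=8,f(16)=16 ⇒ 31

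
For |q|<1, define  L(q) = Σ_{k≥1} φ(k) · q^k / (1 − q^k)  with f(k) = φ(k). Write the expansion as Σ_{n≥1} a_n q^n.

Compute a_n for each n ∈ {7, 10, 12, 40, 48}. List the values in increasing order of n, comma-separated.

d|7:{7,1}  Σφ=6+1=7
d|10:{10,5,2,1}  Σφ=4+4+1+1=10
q^12  k|12↦φ(k): 1:1 2:1 3:2 4:2 6:2 12:4  a_12=12
n=40: 1·40 2·20 4·10 5·8 8·5 10·4 20·2 40·1  φ→[1+1+2+4+4+4+8+16]=40
[q^48] φ(1)=1,φ(2)=1,φ(3)=2,φ(4)=2,φ(6)=2,φ(8)=4,φ(12)=4,φ(16)=8,φ(24)=8,φ(48)=16 ⇒ 48

7, 10, 12, 40, 48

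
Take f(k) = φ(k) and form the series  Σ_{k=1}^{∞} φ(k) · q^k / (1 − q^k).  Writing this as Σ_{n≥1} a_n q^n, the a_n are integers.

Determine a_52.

d|52:{52,26,13,4,2,1}  Σφ=24+12+12+2+1+1=52

a_52 = 52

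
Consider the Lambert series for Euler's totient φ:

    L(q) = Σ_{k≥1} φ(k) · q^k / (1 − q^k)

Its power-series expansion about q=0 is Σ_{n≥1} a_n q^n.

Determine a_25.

q^25  k|25↦φ(k): 1:1 5:4 25:20  a_25=25

a_25 = 25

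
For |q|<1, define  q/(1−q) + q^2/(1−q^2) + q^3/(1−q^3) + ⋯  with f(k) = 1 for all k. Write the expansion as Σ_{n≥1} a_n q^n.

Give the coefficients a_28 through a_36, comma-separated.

6, 2, 8, 2, 6, 4, 4, 4, 9

n=28: 28·1 14·2 7·4 4·7 2·14 1·28  f→[1+1+1+1+1+1]=6
n=29: 1·29 29·1  f→[1+1]=2
n=30: 1·30 2·15 3·10 5·6 6·5 10·3 15·2 30·1  f→[1+1+1+1+1+1+1+1]=8
[q^31] f(1)=1,f(31)=1 ⇒ 2
d|32:{1,2,4,8,16,32}  Σf=1+1+1+1+1+1=6
[q^33] f(1)=1,f(3)=1,f(11)=1,f(33)=1 ⇒ 4
[q^34] f(1)=1,f(2)=1,f(17)=1,f(34)=1 ⇒ 4
q^35  k|35↦f(k): 1:1 5:1 7:1 35:1  a_35=4
q^36  k|36↦f(k): 36:1 18:1 12:1 9:1 6:1 4:1 3:1 2:1 1:1  a_36=9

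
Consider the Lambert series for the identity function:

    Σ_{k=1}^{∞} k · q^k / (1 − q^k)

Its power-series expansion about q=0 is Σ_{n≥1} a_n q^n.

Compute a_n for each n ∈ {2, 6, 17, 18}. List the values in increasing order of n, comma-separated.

d|2:{1,2}  Σf=1+2=3
d|6:{6,3,2,1}  Σf=6+3+2+1=12
n=17: 17·1 1·17  f→[17+1]=18
q^18  k|18↦f(k): 1:1 2:2 3:3 6:6 9:9 18:18  a_18=39

3, 12, 18, 39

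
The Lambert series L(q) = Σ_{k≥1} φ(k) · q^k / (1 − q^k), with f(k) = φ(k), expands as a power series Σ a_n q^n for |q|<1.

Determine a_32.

n=32: 32·1 16·2 8·4 4·8 2·16 1·32  φ→[16+8+4+2+1+1]=32

a_32 = 32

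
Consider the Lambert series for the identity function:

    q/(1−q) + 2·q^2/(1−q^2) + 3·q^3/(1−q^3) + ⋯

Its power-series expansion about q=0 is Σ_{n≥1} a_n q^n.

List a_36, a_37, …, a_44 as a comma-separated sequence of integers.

91, 38, 60, 56, 90, 42, 96, 44, 84

d|36:{36,18,12,9,6,4,3,2,1}  Σf=36+18+12+9+6+4+3+2+1=91
d|37:{1,37}  Σf=1+37=38
d|38:{1,2,19,38}  Σf=1+2+19+38=60
n=39: 1·39 3·13 13·3 39·1  f→[1+3+13+39]=56
d|40:{40,20,10,8,5,4,2,1}  Σf=40+20+10+8+5+4+2+1=90
q^41  k|41↦f(k): 1:1 41:41  a_41=42
q^42  k|42↦f(k): 1:1 2:2 3:3 6:6 7:7 14:14 21:21 42:42  a_42=96
q^43  k|43↦f(k): 43:43 1:1  a_43=44
q^44  k|44↦f(k): 1:1 2:2 4:4 11:11 22:22 44:44  a_44=84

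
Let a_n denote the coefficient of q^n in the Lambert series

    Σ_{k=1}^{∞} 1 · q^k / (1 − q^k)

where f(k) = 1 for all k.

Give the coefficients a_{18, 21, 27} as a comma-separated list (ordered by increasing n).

n=18: 1·18 2·9 3·6 6·3 9·2 18·1  f→[1+1+1+1+1+1]=6
[q^21] f(1)=1,f(3)=1,f(7)=1,f(21)=1 ⇒ 4
d|27:{27,9,3,1}  Σf=1+1+1+1=4

6, 4, 4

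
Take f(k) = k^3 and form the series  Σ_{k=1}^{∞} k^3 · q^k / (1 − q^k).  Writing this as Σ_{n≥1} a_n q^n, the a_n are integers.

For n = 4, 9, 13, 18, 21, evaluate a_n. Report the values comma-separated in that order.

n=4: 4·1 2·2 1·4  f→[64+8+1]=73
[q^9] f(1)=1,f(3)=27,f(9)=729 ⇒ 757
d|13:{1,13}  Σf=1+2197=2198
n=18: 18·1 9·2 6·3 3·6 2·9 1·18  f→[5832+729+216+27+8+1]=6813
q^21  k|21↦f(k): 21:9261 7:343 3:27 1:1  a_21=9632

73, 757, 2198, 6813, 9632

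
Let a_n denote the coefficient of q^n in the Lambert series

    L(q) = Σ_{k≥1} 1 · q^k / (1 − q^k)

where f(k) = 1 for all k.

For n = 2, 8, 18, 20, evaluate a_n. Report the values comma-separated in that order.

2, 4, 6, 6

d|2:{2,1}  Σf=1+1=2
d|8:{1,2,4,8}  Σf=1+1+1+1=4
d|18:{18,9,6,3,2,1}  Σf=1+1+1+1+1+1=6
d|20:{20,10,5,4,2,1}  Σf=1+1+1+1+1+1=6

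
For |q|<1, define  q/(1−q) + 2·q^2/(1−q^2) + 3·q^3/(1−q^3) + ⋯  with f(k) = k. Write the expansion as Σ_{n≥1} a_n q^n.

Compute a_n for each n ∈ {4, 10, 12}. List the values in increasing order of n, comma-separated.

7, 18, 28

q^4  k|4↦f(k): 4:4 2:2 1:1  a_4=7
d|10:{1,2,5,10}  Σf=1+2+5+10=18
[q^12] f(1)=1,f(2)=2,f(3)=3,f(4)=4,f(6)=6,f(12)=12 ⇒ 28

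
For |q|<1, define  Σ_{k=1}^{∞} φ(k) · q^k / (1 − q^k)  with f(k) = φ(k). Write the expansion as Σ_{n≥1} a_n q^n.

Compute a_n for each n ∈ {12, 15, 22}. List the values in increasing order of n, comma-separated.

n=12: 12·1 6·2 4·3 3·4 2·6 1·12  φ→[4+2+2+2+1+1]=12
q^15  k|15↦φ(k): 1:1 3:2 5:4 15:8  a_15=15
q^22  k|22↦φ(k): 1:1 2:1 11:10 22:10  a_22=22

12, 15, 22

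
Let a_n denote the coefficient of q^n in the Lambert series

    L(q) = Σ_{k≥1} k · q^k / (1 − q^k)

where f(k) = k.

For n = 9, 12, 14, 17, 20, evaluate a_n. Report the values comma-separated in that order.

13, 28, 24, 18, 42

n=9: 9·1 3·3 1·9  f→[9+3+1]=13
d|12:{1,2,3,4,6,12}  Σf=1+2+3+4+6+12=28
n=14: 14·1 7·2 2·7 1·14  f→[14+7+2+1]=24
q^17  k|17↦f(k): 1:1 17:17  a_17=18
q^20  k|20↦f(k): 1:1 2:2 4:4 5:5 10:10 20:20  a_20=42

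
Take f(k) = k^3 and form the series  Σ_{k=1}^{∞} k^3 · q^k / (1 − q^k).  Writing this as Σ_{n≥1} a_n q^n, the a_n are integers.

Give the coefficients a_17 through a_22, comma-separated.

4914, 6813, 6860, 9198, 9632, 11988

d|17:{1,17}  Σf=1+4913=4914
n=18: 1·18 2·9 3·6 6·3 9·2 18·1  f→[1+8+27+216+729+5832]=6813
q^19  k|19↦f(k): 1:1 19:6859  a_19=6860
[q^20] f(20)=8000,f(10)=1000,f(5)=125,f(4)=64,f(2)=8,f(1)=1 ⇒ 9198
[q^21] f(21)=9261,f(7)=343,f(3)=27,f(1)=1 ⇒ 9632
q^22  k|22↦f(k): 1:1 2:8 11:1331 22:10648  a_22=11988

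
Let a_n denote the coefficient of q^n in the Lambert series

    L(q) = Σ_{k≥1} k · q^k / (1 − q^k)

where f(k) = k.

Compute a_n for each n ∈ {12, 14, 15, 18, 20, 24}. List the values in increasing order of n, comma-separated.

28, 24, 24, 39, 42, 60

d|12:{12,6,4,3,2,1}  Σf=12+6+4+3+2+1=28
n=14: 1·14 2·7 7·2 14·1  f→[1+2+7+14]=24
[q^15] f(15)=15,f(5)=5,f(3)=3,f(1)=1 ⇒ 24
[q^18] f(18)=18,f(9)=9,f(6)=6,f(3)=3,f(2)=2,f(1)=1 ⇒ 39
d|20:{1,2,4,5,10,20}  Σf=1+2+4+5+10+20=42
q^24  k|24↦f(k): 24:24 12:12 8:8 6:6 4:4 3:3 2:2 1:1  a_24=60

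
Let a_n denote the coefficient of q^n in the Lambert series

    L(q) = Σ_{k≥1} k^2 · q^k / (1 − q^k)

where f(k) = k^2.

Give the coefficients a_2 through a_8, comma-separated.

[q^2] f(2)=4,f(1)=1 ⇒ 5
n=3: 1·3 3·1  f→[1+9]=10
[q^4] f(4)=16,f(2)=4,f(1)=1 ⇒ 21
q^5  k|5↦f(k): 5:25 1:1  a_5=26
[q^6] f(1)=1,f(2)=4,f(3)=9,f(6)=36 ⇒ 50
d|7:{7,1}  Σf=49+1=50
[q^8] f(8)=64,f(4)=16,f(2)=4,f(1)=1 ⇒ 85

5, 10, 21, 26, 50, 50, 85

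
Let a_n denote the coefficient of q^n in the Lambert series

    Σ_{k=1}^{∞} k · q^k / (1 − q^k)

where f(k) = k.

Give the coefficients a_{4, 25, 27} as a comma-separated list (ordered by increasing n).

q^4  k|4↦f(k): 4:4 2:2 1:1  a_4=7
d|25:{1,5,25}  Σf=1+5+25=31
[q^27] f(1)=1,f(3)=3,f(9)=9,f(27)=27 ⇒ 40

7, 31, 40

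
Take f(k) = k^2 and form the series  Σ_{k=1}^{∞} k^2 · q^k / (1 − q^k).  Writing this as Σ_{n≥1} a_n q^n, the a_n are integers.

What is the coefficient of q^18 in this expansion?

q^18  k|18↦f(k): 1:1 2:4 3:9 6:36 9:81 18:324  a_18=455

a_18 = 455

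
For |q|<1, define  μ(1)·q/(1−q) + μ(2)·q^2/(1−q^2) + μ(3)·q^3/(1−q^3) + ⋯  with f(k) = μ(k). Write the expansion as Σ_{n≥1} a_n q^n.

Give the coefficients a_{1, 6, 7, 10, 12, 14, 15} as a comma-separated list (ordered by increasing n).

1, 0, 0, 0, 0, 0, 0

n=1: 1·1  μ→[1]=1
n=6: 1·6 2·3 3·2 6·1  μ→[1+(-1)+(-1)+1]=0
[q^7] μ(7)=-1,μ(1)=1 ⇒ 0
q^10  k|10↦μ(k): 10:1 5:-1 2:-1 1:1  a_10=0
q^12  k|12↦μ(k): 12:0 6:1 4:0 3:-1 2:-1 1:1  a_12=0
d|14:{14,7,2,1}  Σμ=1+(-1)+(-1)+1=0
q^15  k|15↦μ(k): 15:1 5:-1 3:-1 1:1  a_15=0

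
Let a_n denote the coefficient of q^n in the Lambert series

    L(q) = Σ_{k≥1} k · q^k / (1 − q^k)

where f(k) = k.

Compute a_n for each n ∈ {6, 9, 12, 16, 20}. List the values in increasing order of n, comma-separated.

q^6  k|6↦f(k): 1:1 2:2 3:3 6:6  a_6=12
n=9: 9·1 3·3 1·9  f→[9+3+1]=13
n=12: 12·1 6·2 4·3 3·4 2·6 1·12  f→[12+6+4+3+2+1]=28
n=16: 16·1 8·2 4·4 2·8 1·16  f→[16+8+4+2+1]=31
d|20:{1,2,4,5,10,20}  Σf=1+2+4+5+10+20=42

12, 13, 28, 31, 42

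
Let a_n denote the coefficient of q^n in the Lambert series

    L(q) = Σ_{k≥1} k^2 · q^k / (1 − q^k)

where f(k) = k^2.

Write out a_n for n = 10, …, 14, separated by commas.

130, 122, 210, 170, 250

q^10  k|10↦f(k): 1:1 2:4 5:25 10:100  a_10=130
d|11:{1,11}  Σf=1+121=122
q^12  k|12↦f(k): 1:1 2:4 3:9 4:16 6:36 12:144  a_12=210
[q^13] f(13)=169,f(1)=1 ⇒ 170
[q^14] f(14)=196,f(7)=49,f(2)=4,f(1)=1 ⇒ 250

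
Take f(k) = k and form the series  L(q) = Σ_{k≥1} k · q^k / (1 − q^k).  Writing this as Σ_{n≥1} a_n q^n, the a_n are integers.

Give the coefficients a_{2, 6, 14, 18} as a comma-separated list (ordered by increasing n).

n=2: 1·2 2·1  f→[1+2]=3
q^6  k|6↦f(k): 1:1 2:2 3:3 6:6  a_6=12
q^14  k|14↦f(k): 1:1 2:2 7:7 14:14  a_14=24
[q^18] f(1)=1,f(2)=2,f(3)=3,f(6)=6,f(9)=9,f(18)=18 ⇒ 39

3, 12, 24, 39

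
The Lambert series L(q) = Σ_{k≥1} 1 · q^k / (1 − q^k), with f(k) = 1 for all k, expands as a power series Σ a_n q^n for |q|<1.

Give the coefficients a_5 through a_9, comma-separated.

q^5  k|5↦f(k): 1:1 5:1  a_5=2
[q^6] f(1)=1,f(2)=1,f(3)=1,f(6)=1 ⇒ 4
q^7  k|7↦f(k): 7:1 1:1  a_7=2
n=8: 8·1 4·2 2·4 1·8  f→[1+1+1+1]=4
q^9  k|9↦f(k): 1:1 3:1 9:1  a_9=3

2, 4, 2, 4, 3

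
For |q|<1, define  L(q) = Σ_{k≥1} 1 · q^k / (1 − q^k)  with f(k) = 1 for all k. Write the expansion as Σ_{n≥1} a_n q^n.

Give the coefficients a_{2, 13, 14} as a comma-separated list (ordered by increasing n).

2, 2, 4

q^2  k|2↦f(k): 1:1 2:1  a_2=2
q^13  k|13↦f(k): 13:1 1:1  a_13=2
q^14  k|14↦f(k): 14:1 7:1 2:1 1:1  a_14=4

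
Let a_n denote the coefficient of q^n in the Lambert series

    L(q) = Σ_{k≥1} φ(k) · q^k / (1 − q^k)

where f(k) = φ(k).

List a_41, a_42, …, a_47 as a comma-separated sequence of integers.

q^41  k|41↦φ(k): 1:1 41:40  a_41=41
d|42:{1,2,3,6,7,14,21,42}  Σφ=1+1+2+2+6+6+12+12=42
d|43:{43,1}  Σφ=42+1=43
q^44  k|44↦φ(k): 44:20 22:10 11:10 4:2 2:1 1:1  a_44=44
n=45: 1·45 3·15 5·9 9·5 15·3 45·1  φ→[1+2+4+6+8+24]=45
q^46  k|46↦φ(k): 46:22 23:22 2:1 1:1  a_46=46
n=47: 47·1 1·47  φ→[46+1]=47

41, 42, 43, 44, 45, 46, 47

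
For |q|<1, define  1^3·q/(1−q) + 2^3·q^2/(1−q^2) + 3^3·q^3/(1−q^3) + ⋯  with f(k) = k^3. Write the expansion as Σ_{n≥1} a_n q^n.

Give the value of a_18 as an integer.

[q^18] f(1)=1,f(2)=8,f(3)=27,f(6)=216,f(9)=729,f(18)=5832 ⇒ 6813

a_18 = 6813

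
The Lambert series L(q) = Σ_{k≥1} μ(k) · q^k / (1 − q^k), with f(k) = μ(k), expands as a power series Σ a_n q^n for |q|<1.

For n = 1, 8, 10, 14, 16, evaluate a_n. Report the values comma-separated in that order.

1, 0, 0, 0, 0

[q^1] μ(1)=1 ⇒ 1
[q^8] μ(1)=1,μ(2)=-1,μ(4)=0,μ(8)=0 ⇒ 0
n=10: 1·10 2·5 5·2 10·1  μ→[1+(-1)+(-1)+1]=0
d|14:{1,2,7,14}  Σμ=1+(-1)+(-1)+1=0
[q^16] μ(16)=0,μ(8)=0,μ(4)=0,μ(2)=-1,μ(1)=1 ⇒ 0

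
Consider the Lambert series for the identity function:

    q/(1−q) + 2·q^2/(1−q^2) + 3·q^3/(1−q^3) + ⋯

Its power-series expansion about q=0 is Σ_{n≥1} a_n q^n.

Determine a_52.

q^52  k|52↦f(k): 1:1 2:2 4:4 13:13 26:26 52:52  a_52=98

a_52 = 98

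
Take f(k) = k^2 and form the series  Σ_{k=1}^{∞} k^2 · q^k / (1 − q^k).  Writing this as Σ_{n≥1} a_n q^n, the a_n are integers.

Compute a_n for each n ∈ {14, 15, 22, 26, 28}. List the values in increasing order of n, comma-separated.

250, 260, 610, 850, 1050

[q^14] f(1)=1,f(2)=4,f(7)=49,f(14)=196 ⇒ 250
n=15: 1·15 3·5 5·3 15·1  f→[1+9+25+225]=260
[q^22] f(1)=1,f(2)=4,f(11)=121,f(22)=484 ⇒ 610
q^26  k|26↦f(k): 26:676 13:169 2:4 1:1  a_26=850
d|28:{28,14,7,4,2,1}  Σf=784+196+49+16+4+1=1050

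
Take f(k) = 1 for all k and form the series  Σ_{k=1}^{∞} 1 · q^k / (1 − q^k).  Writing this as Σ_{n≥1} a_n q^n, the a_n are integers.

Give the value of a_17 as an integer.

d|17:{1,17}  Σf=1+1=2

a_17 = 2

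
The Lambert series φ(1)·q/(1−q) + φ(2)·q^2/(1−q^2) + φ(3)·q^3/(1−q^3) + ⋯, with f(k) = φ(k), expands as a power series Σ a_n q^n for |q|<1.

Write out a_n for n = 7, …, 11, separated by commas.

d|7:{1,7}  Σφ=1+6=7
[q^8] φ(8)=4,φ(4)=2,φ(2)=1,φ(1)=1 ⇒ 8
n=9: 9·1 3·3 1·9  φ→[6+2+1]=9
d|10:{10,5,2,1}  Σφ=4+4+1+1=10
d|11:{11,1}  Σφ=10+1=11

7, 8, 9, 10, 11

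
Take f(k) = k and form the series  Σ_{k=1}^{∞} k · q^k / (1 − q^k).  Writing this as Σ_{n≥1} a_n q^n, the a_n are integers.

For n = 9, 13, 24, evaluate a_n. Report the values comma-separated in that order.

q^9  k|9↦f(k): 9:9 3:3 1:1  a_9=13
d|13:{1,13}  Σf=1+13=14
n=24: 1·24 2·12 3·8 4·6 6·4 8·3 12·2 24·1  f→[1+2+3+4+6+8+12+24]=60

13, 14, 60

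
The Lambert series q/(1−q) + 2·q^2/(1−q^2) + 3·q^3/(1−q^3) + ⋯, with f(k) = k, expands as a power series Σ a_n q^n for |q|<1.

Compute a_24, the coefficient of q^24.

q^24  k|24↦f(k): 1:1 2:2 3:3 4:4 6:6 8:8 12:12 24:24  a_24=60

a_24 = 60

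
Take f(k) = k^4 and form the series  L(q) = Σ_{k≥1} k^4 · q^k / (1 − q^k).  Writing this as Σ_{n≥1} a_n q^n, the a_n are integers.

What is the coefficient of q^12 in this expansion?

q^12  k|12↦f(k): 12:20736 6:1296 4:256 3:81 2:16 1:1  a_12=22386

a_12 = 22386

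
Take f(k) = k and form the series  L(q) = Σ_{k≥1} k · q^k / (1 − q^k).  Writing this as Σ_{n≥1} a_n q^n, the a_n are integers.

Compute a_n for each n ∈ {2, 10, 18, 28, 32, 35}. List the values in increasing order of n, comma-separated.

3, 18, 39, 56, 63, 48

[q^2] f(1)=1,f(2)=2 ⇒ 3
[q^10] f(10)=10,f(5)=5,f(2)=2,f(1)=1 ⇒ 18
n=18: 18·1 9·2 6·3 3·6 2·9 1·18  f→[18+9+6+3+2+1]=39
[q^28] f(28)=28,f(14)=14,f(7)=7,f(4)=4,f(2)=2,f(1)=1 ⇒ 56
n=32: 1·32 2·16 4·8 8·4 16·2 32·1  f→[1+2+4+8+16+32]=63
n=35: 35·1 7·5 5·7 1·35  f→[35+7+5+1]=48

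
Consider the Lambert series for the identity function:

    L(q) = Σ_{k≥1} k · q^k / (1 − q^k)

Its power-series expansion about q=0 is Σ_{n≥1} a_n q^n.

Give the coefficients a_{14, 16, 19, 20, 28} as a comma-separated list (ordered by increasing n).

24, 31, 20, 42, 56

q^14  k|14↦f(k): 14:14 7:7 2:2 1:1  a_14=24
[q^16] f(16)=16,f(8)=8,f(4)=4,f(2)=2,f(1)=1 ⇒ 31
[q^19] f(1)=1,f(19)=19 ⇒ 20
d|20:{1,2,4,5,10,20}  Σf=1+2+4+5+10+20=42
d|28:{1,2,4,7,14,28}  Σf=1+2+4+7+14+28=56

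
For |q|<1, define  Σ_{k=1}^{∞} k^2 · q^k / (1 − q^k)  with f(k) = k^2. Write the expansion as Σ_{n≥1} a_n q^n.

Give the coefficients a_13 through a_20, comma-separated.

q^13  k|13↦f(k): 13:169 1:1  a_13=170
q^14  k|14↦f(k): 1:1 2:4 7:49 14:196  a_14=250
n=15: 1·15 3·5 5·3 15·1  f→[1+9+25+225]=260
q^16  k|16↦f(k): 16:256 8:64 4:16 2:4 1:1  a_16=341
n=17: 1·17 17·1  f→[1+289]=290
n=18: 1·18 2·9 3·6 6·3 9·2 18·1  f→[1+4+9+36+81+324]=455
[q^19] f(19)=361,f(1)=1 ⇒ 362
[q^20] f(1)=1,f(2)=4,f(4)=16,f(5)=25,f(10)=100,f(20)=400 ⇒ 546

170, 250, 260, 341, 290, 455, 362, 546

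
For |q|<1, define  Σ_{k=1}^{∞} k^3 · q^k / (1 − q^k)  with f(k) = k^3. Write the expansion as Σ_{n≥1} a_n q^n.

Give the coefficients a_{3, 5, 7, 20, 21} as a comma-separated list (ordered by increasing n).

28, 126, 344, 9198, 9632

q^3  k|3↦f(k): 3:27 1:1  a_3=28
q^5  k|5↦f(k): 5:125 1:1  a_5=126
[q^7] f(7)=343,f(1)=1 ⇒ 344
[q^20] f(1)=1,f(2)=8,f(4)=64,f(5)=125,f(10)=1000,f(20)=8000 ⇒ 9198
n=21: 21·1 7·3 3·7 1·21  f→[9261+343+27+1]=9632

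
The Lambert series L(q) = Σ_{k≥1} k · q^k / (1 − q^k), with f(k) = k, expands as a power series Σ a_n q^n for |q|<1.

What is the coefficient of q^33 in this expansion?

n=33: 1·33 3·11 11·3 33·1  f→[1+3+11+33]=48

a_33 = 48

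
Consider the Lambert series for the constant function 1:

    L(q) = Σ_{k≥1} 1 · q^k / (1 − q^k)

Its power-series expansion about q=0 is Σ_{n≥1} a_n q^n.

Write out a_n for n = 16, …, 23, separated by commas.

d|16:{16,8,4,2,1}  Σf=1+1+1+1+1=5
n=17: 17·1 1·17  f→[1+1]=2
[q^18] f(1)=1,f(2)=1,f(3)=1,f(6)=1,f(9)=1,f(18)=1 ⇒ 6
q^19  k|19↦f(k): 1:1 19:1  a_19=2
[q^20] f(1)=1,f(2)=1,f(4)=1,f(5)=1,f(10)=1,f(20)=1 ⇒ 6
q^21  k|21↦f(k): 21:1 7:1 3:1 1:1  a_21=4
d|22:{1,2,11,22}  Σf=1+1+1+1=4
d|23:{1,23}  Σf=1+1=2

5, 2, 6, 2, 6, 4, 4, 2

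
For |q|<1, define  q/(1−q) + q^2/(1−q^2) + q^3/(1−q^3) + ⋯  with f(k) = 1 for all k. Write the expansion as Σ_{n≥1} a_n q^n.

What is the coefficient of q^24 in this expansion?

[q^24] f(24)=1,f(12)=1,f(8)=1,f(6)=1,f(4)=1,f(3)=1,f(2)=1,f(1)=1 ⇒ 8

a_24 = 8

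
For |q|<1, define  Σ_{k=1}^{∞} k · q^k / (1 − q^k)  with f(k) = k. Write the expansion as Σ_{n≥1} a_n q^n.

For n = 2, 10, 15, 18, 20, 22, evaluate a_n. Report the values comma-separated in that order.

q^2  k|2↦f(k): 1:1 2:2  a_2=3
q^10  k|10↦f(k): 1:1 2:2 5:5 10:10  a_10=18
d|15:{1,3,5,15}  Σf=1+3+5+15=24
n=18: 18·1 9·2 6·3 3·6 2·9 1·18  f→[18+9+6+3+2+1]=39
[q^20] f(1)=1,f(2)=2,f(4)=4,f(5)=5,f(10)=10,f(20)=20 ⇒ 42
q^22  k|22↦f(k): 1:1 2:2 11:11 22:22  a_22=36

3, 18, 24, 39, 42, 36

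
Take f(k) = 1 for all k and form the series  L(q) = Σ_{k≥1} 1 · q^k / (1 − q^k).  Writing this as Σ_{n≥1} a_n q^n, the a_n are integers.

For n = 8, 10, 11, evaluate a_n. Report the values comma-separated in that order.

4, 4, 2

d|8:{8,4,2,1}  Σf=1+1+1+1=4
n=10: 10·1 5·2 2·5 1·10  f→[1+1+1+1]=4
n=11: 1·11 11·1  f→[1+1]=2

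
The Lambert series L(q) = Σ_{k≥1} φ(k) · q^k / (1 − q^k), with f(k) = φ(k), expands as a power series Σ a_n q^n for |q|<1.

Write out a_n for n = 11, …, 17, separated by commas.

q^11  k|11↦φ(k): 11:10 1:1  a_11=11
d|12:{12,6,4,3,2,1}  Σφ=4+2+2+2+1+1=12
d|13:{13,1}  Σφ=12+1=13
d|14:{14,7,2,1}  Σφ=6+6+1+1=14
d|15:{15,5,3,1}  Σφ=8+4+2+1=15
q^16  k|16↦φ(k): 1:1 2:1 4:2 8:4 16:8  a_16=16
n=17: 1·17 17·1  φ→[1+16]=17

11, 12, 13, 14, 15, 16, 17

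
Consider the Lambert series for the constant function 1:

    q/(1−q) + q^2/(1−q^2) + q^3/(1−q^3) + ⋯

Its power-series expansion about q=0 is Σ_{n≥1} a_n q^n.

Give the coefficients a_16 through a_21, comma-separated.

5, 2, 6, 2, 6, 4

q^16  k|16↦f(k): 16:1 8:1 4:1 2:1 1:1  a_16=5
[q^17] f(17)=1,f(1)=1 ⇒ 2
n=18: 18·1 9·2 6·3 3·6 2·9 1·18  f→[1+1+1+1+1+1]=6
d|19:{19,1}  Σf=1+1=2
q^20  k|20↦f(k): 1:1 2:1 4:1 5:1 10:1 20:1  a_20=6
n=21: 1·21 3·7 7·3 21·1  f→[1+1+1+1]=4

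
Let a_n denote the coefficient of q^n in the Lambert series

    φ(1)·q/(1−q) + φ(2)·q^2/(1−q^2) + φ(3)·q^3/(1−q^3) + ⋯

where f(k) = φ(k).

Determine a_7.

[q^7] φ(7)=6,φ(1)=1 ⇒ 7

a_7 = 7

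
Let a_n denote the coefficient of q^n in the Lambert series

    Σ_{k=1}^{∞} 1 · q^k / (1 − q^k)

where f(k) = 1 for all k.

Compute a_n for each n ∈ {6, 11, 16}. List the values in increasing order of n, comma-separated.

4, 2, 5

n=6: 6·1 3·2 2·3 1·6  f→[1+1+1+1]=4
q^11  k|11↦f(k): 1:1 11:1  a_11=2
d|16:{16,8,4,2,1}  Σf=1+1+1+1+1=5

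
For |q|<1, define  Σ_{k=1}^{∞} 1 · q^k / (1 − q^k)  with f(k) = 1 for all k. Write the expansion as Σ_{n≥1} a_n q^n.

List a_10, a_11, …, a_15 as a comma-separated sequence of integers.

4, 2, 6, 2, 4, 4

q^10  k|10↦f(k): 10:1 5:1 2:1 1:1  a_10=4
d|11:{11,1}  Σf=1+1=2
[q^12] f(12)=1,f(6)=1,f(4)=1,f(3)=1,f(2)=1,f(1)=1 ⇒ 6
d|13:{1,13}  Σf=1+1=2
[q^14] f(14)=1,f(7)=1,f(2)=1,f(1)=1 ⇒ 4
d|15:{1,3,5,15}  Σf=1+1+1+1=4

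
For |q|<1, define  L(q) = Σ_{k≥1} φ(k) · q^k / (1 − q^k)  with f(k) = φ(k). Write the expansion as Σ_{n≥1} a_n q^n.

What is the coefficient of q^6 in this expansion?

[q^6] φ(1)=1,φ(2)=1,φ(3)=2,φ(6)=2 ⇒ 6

a_6 = 6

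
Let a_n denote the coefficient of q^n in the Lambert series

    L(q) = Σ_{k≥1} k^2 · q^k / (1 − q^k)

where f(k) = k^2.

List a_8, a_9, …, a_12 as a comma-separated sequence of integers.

d|8:{8,4,2,1}  Σf=64+16+4+1=85
d|9:{1,3,9}  Σf=1+9+81=91
d|10:{1,2,5,10}  Σf=1+4+25+100=130
d|11:{11,1}  Σf=121+1=122
d|12:{12,6,4,3,2,1}  Σf=144+36+16+9+4+1=210

85, 91, 130, 122, 210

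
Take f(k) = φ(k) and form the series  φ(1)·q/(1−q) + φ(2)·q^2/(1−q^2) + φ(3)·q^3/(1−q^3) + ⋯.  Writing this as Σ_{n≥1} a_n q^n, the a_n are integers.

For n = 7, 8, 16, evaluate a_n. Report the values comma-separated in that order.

q^7  k|7↦φ(k): 7:6 1:1  a_7=7
d|8:{1,2,4,8}  Σφ=1+1+2+4=8
n=16: 16·1 8·2 4·4 2·8 1·16  φ→[8+4+2+1+1]=16

7, 8, 16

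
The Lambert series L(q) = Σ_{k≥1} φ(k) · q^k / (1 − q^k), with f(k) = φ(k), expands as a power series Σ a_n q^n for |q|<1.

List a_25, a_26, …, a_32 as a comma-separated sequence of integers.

q^25  k|25↦φ(k): 25:20 5:4 1:1  a_25=25
n=26: 1·26 2·13 13·2 26·1  φ→[1+1+12+12]=26
[q^27] φ(27)=18,φ(9)=6,φ(3)=2,φ(1)=1 ⇒ 27
d|28:{28,14,7,4,2,1}  Σφ=12+6+6+2+1+1=28
[q^29] φ(1)=1,φ(29)=28 ⇒ 29
d|30:{1,2,3,5,6,10,15,30}  Σφ=1+1+2+4+2+4+8+8=30
d|31:{31,1}  Σφ=30+1=31
[q^32] φ(1)=1,φ(2)=1,φ(4)=2,φ(8)=4,φ(16)=8,φ(32)=16 ⇒ 32

25, 26, 27, 28, 29, 30, 31, 32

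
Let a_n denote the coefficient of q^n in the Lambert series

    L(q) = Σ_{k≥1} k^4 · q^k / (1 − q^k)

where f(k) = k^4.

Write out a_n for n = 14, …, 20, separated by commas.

40834, 51332, 69905, 83522, 112931, 130322, 170898

q^14  k|14↦f(k): 1:1 2:16 7:2401 14:38416  a_14=40834
n=15: 15·1 5·3 3·5 1·15  f→[50625+625+81+1]=51332
d|16:{1,2,4,8,16}  Σf=1+16+256+4096+65536=69905
d|17:{17,1}  Σf=83521+1=83522
n=18: 18·1 9·2 6·3 3·6 2·9 1·18  f→[104976+6561+1296+81+16+1]=112931
[q^19] f(1)=1,f(19)=130321 ⇒ 130322
n=20: 20·1 10·2 5·4 4·5 2·10 1·20  f→[160000+10000+625+256+16+1]=170898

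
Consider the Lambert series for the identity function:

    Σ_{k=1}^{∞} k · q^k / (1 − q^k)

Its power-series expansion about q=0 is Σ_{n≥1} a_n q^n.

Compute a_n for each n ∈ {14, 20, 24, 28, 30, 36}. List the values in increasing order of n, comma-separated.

q^14  k|14↦f(k): 1:1 2:2 7:7 14:14  a_14=24
n=20: 20·1 10·2 5·4 4·5 2·10 1·20  f→[20+10+5+4+2+1]=42
d|24:{1,2,3,4,6,8,12,24}  Σf=1+2+3+4+6+8+12+24=60
q^28  k|28↦f(k): 28:28 14:14 7:7 4:4 2:2 1:1  a_28=56
q^30  k|30↦f(k): 1:1 2:2 3:3 5:5 6:6 10:10 15:15 30:30  a_30=72
d|36:{1,2,3,4,6,9,12,18,36}  Σf=1+2+3+4+6+9+12+18+36=91

24, 42, 60, 56, 72, 91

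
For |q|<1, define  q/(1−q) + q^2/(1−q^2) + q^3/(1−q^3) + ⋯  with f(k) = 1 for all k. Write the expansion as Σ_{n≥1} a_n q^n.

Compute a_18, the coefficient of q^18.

a_18 = 6

d|18:{18,9,6,3,2,1}  Σf=1+1+1+1+1+1=6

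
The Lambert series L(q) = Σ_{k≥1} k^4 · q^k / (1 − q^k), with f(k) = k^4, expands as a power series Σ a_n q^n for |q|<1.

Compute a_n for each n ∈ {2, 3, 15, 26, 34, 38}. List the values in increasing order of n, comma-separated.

[q^2] f(2)=16,f(1)=1 ⇒ 17
q^3  k|3↦f(k): 3:81 1:1  a_3=82
d|15:{15,5,3,1}  Σf=50625+625+81+1=51332
d|26:{1,2,13,26}  Σf=1+16+28561+456976=485554
d|34:{34,17,2,1}  Σf=1336336+83521+16+1=1419874
[q^38] f(1)=1,f(2)=16,f(19)=130321,f(38)=2085136 ⇒ 2215474

17, 82, 51332, 485554, 1419874, 2215474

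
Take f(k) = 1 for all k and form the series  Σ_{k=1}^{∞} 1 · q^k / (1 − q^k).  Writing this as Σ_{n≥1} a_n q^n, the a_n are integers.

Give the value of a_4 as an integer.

a_4 = 3

d|4:{4,2,1}  Σf=1+1+1=3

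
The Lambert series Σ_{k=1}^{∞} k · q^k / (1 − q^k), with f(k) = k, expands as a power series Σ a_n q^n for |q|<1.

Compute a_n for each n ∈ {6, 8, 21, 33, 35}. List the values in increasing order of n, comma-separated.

12, 15, 32, 48, 48

d|6:{6,3,2,1}  Σf=6+3+2+1=12
n=8: 1·8 2·4 4·2 8·1  f→[1+2+4+8]=15
d|21:{1,3,7,21}  Σf=1+3+7+21=32
q^33  k|33↦f(k): 33:33 11:11 3:3 1:1  a_33=48
q^35  k|35↦f(k): 1:1 5:5 7:7 35:35  a_35=48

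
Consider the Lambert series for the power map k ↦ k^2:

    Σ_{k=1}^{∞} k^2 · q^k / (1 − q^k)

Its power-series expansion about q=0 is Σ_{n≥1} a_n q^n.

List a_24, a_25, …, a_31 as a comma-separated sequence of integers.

850, 651, 850, 820, 1050, 842, 1300, 962

d|24:{1,2,3,4,6,8,12,24}  Σf=1+4+9+16+36+64+144+576=850
[q^25] f(1)=1,f(5)=25,f(25)=625 ⇒ 651
d|26:{26,13,2,1}  Σf=676+169+4+1=850
[q^27] f(27)=729,f(9)=81,f(3)=9,f(1)=1 ⇒ 820
n=28: 1·28 2·14 4·7 7·4 14·2 28·1  f→[1+4+16+49+196+784]=1050
[q^29] f(29)=841,f(1)=1 ⇒ 842
q^30  k|30↦f(k): 1:1 2:4 3:9 5:25 6:36 10:100 15:225 30:900  a_30=1300
[q^31] f(1)=1,f(31)=961 ⇒ 962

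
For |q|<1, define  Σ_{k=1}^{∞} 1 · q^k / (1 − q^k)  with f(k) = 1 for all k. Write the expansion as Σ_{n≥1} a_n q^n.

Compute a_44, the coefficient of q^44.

a_44 = 6

[q^44] f(44)=1,f(22)=1,f(11)=1,f(4)=1,f(2)=1,f(1)=1 ⇒ 6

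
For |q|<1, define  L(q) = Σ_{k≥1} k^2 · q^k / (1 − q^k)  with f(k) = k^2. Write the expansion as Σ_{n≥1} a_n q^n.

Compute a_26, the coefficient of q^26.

a_26 = 850

d|26:{1,2,13,26}  Σf=1+4+169+676=850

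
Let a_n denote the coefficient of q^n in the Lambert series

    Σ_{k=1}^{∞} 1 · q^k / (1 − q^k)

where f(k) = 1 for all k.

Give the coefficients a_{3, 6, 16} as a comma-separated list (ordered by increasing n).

q^3  k|3↦f(k): 3:1 1:1  a_3=2
d|6:{6,3,2,1}  Σf=1+1+1+1=4
[q^16] f(16)=1,f(8)=1,f(4)=1,f(2)=1,f(1)=1 ⇒ 5

2, 4, 5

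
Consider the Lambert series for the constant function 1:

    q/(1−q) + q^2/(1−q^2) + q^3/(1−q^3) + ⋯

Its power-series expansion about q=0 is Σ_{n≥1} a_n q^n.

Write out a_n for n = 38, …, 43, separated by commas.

d|38:{38,19,2,1}  Σf=1+1+1+1=4
q^39  k|39↦f(k): 39:1 13:1 3:1 1:1  a_39=4
[q^40] f(40)=1,f(20)=1,f(10)=1,f(8)=1,f(5)=1,f(4)=1,f(2)=1,f(1)=1 ⇒ 8
q^41  k|41↦f(k): 1:1 41:1  a_41=2
[q^42] f(42)=1,f(21)=1,f(14)=1,f(7)=1,f(6)=1,f(3)=1,f(2)=1,f(1)=1 ⇒ 8
n=43: 1·43 43·1  f→[1+1]=2

4, 4, 8, 2, 8, 2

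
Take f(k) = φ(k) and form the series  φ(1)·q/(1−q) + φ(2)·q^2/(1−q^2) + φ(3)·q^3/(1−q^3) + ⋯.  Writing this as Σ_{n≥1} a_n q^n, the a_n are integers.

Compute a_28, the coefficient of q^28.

q^28  k|28↦φ(k): 1:1 2:1 4:2 7:6 14:6 28:12  a_28=28

a_28 = 28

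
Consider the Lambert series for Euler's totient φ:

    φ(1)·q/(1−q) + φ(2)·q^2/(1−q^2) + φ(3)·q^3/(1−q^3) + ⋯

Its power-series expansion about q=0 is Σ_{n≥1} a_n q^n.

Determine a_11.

d|11:{11,1}  Σφ=10+1=11

a_11 = 11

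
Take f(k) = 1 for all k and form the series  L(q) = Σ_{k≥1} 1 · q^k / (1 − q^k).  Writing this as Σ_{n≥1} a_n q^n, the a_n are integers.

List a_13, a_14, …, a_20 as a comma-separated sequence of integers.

n=13: 1·13 13·1  f→[1+1]=2
d|14:{1,2,7,14}  Σf=1+1+1+1=4
q^15  k|15↦f(k): 15:1 5:1 3:1 1:1  a_15=4
d|16:{1,2,4,8,16}  Σf=1+1+1+1+1=5
[q^17] f(17)=1,f(1)=1 ⇒ 2
q^18  k|18↦f(k): 18:1 9:1 6:1 3:1 2:1 1:1  a_18=6
n=19: 1·19 19·1  f→[1+1]=2
q^20  k|20↦f(k): 20:1 10:1 5:1 4:1 2:1 1:1  a_20=6

2, 4, 4, 5, 2, 6, 2, 6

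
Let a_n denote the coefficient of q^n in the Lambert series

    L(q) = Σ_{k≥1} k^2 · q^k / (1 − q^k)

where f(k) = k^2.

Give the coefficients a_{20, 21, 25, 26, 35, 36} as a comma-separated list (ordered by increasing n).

546, 500, 651, 850, 1300, 1911

[q^20] f(1)=1,f(2)=4,f(4)=16,f(5)=25,f(10)=100,f(20)=400 ⇒ 546
d|21:{21,7,3,1}  Σf=441+49+9+1=500
[q^25] f(25)=625,f(5)=25,f(1)=1 ⇒ 651
n=26: 26·1 13·2 2·13 1·26  f→[676+169+4+1]=850
q^35  k|35↦f(k): 1:1 5:25 7:49 35:1225  a_35=1300
d|36:{36,18,12,9,6,4,3,2,1}  Σf=1296+324+144+81+36+16+9+4+1=1911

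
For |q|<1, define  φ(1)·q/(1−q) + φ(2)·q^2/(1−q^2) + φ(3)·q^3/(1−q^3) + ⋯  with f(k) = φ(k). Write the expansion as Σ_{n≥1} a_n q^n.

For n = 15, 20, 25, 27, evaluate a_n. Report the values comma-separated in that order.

d|15:{1,3,5,15}  Σφ=1+2+4+8=15
q^20  k|20↦φ(k): 1:1 2:1 4:2 5:4 10:4 20:8  a_20=20
q^25  k|25↦φ(k): 1:1 5:4 25:20  a_25=25
[q^27] φ(27)=18,φ(9)=6,φ(3)=2,φ(1)=1 ⇒ 27

15, 20, 25, 27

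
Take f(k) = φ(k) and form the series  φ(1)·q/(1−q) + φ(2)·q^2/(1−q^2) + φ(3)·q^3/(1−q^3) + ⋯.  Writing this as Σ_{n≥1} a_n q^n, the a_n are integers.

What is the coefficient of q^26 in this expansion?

d|26:{1,2,13,26}  Σφ=1+1+12+12=26

a_26 = 26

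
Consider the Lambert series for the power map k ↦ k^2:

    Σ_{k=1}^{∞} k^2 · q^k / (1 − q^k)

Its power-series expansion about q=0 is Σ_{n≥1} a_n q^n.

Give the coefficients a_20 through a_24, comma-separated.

546, 500, 610, 530, 850

q^20  k|20↦f(k): 1:1 2:4 4:16 5:25 10:100 20:400  a_20=546
n=21: 21·1 7·3 3·7 1·21  f→[441+49+9+1]=500
n=22: 1·22 2·11 11·2 22·1  f→[1+4+121+484]=610
d|23:{1,23}  Σf=1+529=530
[q^24] f(24)=576,f(12)=144,f(8)=64,f(6)=36,f(4)=16,f(3)=9,f(2)=4,f(1)=1 ⇒ 850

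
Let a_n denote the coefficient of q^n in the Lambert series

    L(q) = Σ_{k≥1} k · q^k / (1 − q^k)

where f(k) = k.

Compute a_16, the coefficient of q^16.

[q^16] f(1)=1,f(2)=2,f(4)=4,f(8)=8,f(16)=16 ⇒ 31

a_16 = 31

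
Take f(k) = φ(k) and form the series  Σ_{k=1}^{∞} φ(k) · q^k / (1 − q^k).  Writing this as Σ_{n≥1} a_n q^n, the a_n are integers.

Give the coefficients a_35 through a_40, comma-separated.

q^35  k|35↦φ(k): 35:24 7:6 5:4 1:1  a_35=35
n=36: 36·1 18·2 12·3 9·4 6·6 4·9 3·12 2·18 1·36  φ→[12+6+4+6+2+2+2+1+1]=36
q^37  k|37↦φ(k): 37:36 1:1  a_37=37
n=38: 38·1 19·2 2·19 1·38  φ→[18+18+1+1]=38
q^39  k|39↦φ(k): 1:1 3:2 13:12 39:24  a_39=39
[q^40] φ(1)=1,φ(2)=1,φ(4)=2,φ(5)=4,φ(8)=4,φ(10)=4,φ(20)=8,φ(40)=16 ⇒ 40

35, 36, 37, 38, 39, 40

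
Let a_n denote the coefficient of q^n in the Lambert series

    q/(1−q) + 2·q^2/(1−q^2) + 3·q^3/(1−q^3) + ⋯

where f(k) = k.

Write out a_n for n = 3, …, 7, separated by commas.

4, 7, 6, 12, 8

n=3: 1·3 3·1  f→[1+3]=4
[q^4] f(1)=1,f(2)=2,f(4)=4 ⇒ 7
q^5  k|5↦f(k): 1:1 5:5  a_5=6
n=6: 6·1 3·2 2·3 1·6  f→[6+3+2+1]=12
n=7: 1·7 7·1  f→[1+7]=8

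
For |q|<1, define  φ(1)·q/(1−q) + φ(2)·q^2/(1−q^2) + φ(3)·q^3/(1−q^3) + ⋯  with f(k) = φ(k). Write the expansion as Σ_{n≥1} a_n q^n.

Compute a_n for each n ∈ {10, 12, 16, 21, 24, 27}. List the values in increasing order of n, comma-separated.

[q^10] φ(10)=4,φ(5)=4,φ(2)=1,φ(1)=1 ⇒ 10
d|12:{1,2,3,4,6,12}  Σφ=1+1+2+2+2+4=12
d|16:{16,8,4,2,1}  Σφ=8+4+2+1+1=16
q^21  k|21↦φ(k): 21:12 7:6 3:2 1:1  a_21=21
q^24  k|24↦φ(k): 24:8 12:4 8:4 6:2 4:2 3:2 2:1 1:1  a_24=24
d|27:{1,3,9,27}  Σφ=1+2+6+18=27

10, 12, 16, 21, 24, 27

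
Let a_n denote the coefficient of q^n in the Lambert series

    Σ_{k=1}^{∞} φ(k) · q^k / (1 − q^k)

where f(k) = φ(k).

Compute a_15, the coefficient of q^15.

[q^15] φ(15)=8,φ(5)=4,φ(3)=2,φ(1)=1 ⇒ 15

a_15 = 15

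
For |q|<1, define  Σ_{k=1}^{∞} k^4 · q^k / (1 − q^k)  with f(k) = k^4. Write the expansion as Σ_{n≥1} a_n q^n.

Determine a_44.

[q^44] f(1)=1,f(2)=16,f(4)=256,f(11)=14641,f(22)=234256,f(44)=3748096 ⇒ 3997266

a_44 = 3997266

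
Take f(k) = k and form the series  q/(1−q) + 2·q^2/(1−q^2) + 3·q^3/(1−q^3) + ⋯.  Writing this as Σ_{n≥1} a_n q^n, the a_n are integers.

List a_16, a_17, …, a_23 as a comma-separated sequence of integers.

31, 18, 39, 20, 42, 32, 36, 24

q^16  k|16↦f(k): 1:1 2:2 4:4 8:8 16:16  a_16=31
[q^17] f(1)=1,f(17)=17 ⇒ 18
d|18:{1,2,3,6,9,18}  Σf=1+2+3+6+9+18=39
q^19  k|19↦f(k): 19:19 1:1  a_19=20
d|20:{1,2,4,5,10,20}  Σf=1+2+4+5+10+20=42
n=21: 1·21 3·7 7·3 21·1  f→[1+3+7+21]=32
n=22: 1·22 2·11 11·2 22·1  f→[1+2+11+22]=36
[q^23] f(1)=1,f(23)=23 ⇒ 24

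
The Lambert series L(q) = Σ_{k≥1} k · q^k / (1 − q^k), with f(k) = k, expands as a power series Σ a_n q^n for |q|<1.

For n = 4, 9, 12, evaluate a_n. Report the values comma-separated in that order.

7, 13, 28

q^4  k|4↦f(k): 4:4 2:2 1:1  a_4=7
d|9:{9,3,1}  Σf=9+3+1=13
d|12:{12,6,4,3,2,1}  Σf=12+6+4+3+2+1=28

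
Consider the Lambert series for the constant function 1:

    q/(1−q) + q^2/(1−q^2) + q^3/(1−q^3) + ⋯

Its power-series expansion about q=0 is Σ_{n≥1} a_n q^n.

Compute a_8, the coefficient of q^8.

n=8: 8·1 4·2 2·4 1·8  f→[1+1+1+1]=4

a_8 = 4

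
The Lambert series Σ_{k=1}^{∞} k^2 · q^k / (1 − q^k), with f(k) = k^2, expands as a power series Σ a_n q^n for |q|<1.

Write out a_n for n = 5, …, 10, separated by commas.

[q^5] f(1)=1,f(5)=25 ⇒ 26
[q^6] f(1)=1,f(2)=4,f(3)=9,f(6)=36 ⇒ 50
q^7  k|7↦f(k): 7:49 1:1  a_7=50
d|8:{8,4,2,1}  Σf=64+16+4+1=85
d|9:{9,3,1}  Σf=81+9+1=91
[q^10] f(10)=100,f(5)=25,f(2)=4,f(1)=1 ⇒ 130

26, 50, 50, 85, 91, 130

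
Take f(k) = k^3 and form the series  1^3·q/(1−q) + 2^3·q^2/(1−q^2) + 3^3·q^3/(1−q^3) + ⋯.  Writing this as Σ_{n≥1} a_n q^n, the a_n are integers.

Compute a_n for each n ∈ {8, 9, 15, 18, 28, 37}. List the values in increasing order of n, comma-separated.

[q^8] f(1)=1,f(2)=8,f(4)=64,f(8)=512 ⇒ 585
d|9:{9,3,1}  Σf=729+27+1=757
[q^15] f(15)=3375,f(5)=125,f(3)=27,f(1)=1 ⇒ 3528
d|18:{1,2,3,6,9,18}  Σf=1+8+27+216+729+5832=6813
d|28:{28,14,7,4,2,1}  Σf=21952+2744+343+64+8+1=25112
n=37: 1·37 37·1  f→[1+50653]=50654

585, 757, 3528, 6813, 25112, 50654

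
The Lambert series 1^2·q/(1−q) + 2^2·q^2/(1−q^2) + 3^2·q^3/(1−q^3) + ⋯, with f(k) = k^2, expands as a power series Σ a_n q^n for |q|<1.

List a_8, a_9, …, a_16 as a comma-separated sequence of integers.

d|8:{1,2,4,8}  Σf=1+4+16+64=85
[q^9] f(9)=81,f(3)=9,f(1)=1 ⇒ 91
[q^10] f(1)=1,f(2)=4,f(5)=25,f(10)=100 ⇒ 130
q^11  k|11↦f(k): 1:1 11:121  a_11=122
n=12: 12·1 6·2 4·3 3·4 2·6 1·12  f→[144+36+16+9+4+1]=210
q^13  k|13↦f(k): 13:169 1:1  a_13=170
q^14  k|14↦f(k): 1:1 2:4 7:49 14:196  a_14=250
[q^15] f(15)=225,f(5)=25,f(3)=9,f(1)=1 ⇒ 260
d|16:{16,8,4,2,1}  Σf=256+64+16+4+1=341

85, 91, 130, 122, 210, 170, 250, 260, 341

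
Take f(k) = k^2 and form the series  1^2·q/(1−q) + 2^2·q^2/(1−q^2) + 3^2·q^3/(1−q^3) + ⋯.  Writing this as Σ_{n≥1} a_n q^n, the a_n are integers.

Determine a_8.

[q^8] f(1)=1,f(2)=4,f(4)=16,f(8)=64 ⇒ 85

a_8 = 85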